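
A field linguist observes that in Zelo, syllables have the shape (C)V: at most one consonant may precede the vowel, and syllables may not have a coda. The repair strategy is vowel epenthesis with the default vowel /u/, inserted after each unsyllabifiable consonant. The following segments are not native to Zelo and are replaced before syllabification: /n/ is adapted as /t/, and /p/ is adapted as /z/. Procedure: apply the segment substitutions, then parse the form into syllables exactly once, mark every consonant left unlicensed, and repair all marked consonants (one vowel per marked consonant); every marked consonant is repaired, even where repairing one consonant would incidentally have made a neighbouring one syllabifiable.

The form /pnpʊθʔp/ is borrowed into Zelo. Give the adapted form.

zutuzʊθuʔuzu

Substitution: /p/ → /z/, /n/ → /t/, giving /ztzʊθʔz/.
The consonants /z/, /t/, /θ/, /ʔ/, /z/ cannot be parsed into a legal (C)V syllable (no codas are permitted; onsets are limited to one consonant).
Epenthesis after each stranded consonant: /z/ → /zu/, /t/ → /tu/, /θ/ → /θu/, /ʔ/ → /ʔu/, /z/ → /zu/.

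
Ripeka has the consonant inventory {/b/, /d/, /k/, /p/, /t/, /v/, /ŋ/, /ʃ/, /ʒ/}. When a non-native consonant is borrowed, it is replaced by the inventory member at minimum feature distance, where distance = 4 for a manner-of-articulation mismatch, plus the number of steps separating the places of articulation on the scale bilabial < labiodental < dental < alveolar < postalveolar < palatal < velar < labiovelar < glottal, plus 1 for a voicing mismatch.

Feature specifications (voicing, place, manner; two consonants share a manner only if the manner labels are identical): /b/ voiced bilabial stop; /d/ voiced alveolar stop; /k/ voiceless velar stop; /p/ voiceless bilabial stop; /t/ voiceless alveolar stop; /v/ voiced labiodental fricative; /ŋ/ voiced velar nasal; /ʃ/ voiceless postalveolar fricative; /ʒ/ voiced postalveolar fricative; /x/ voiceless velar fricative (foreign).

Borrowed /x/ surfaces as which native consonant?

/ʃ/ is closest: same manner (fricative), place distance 2 (velar→postalveolar), same voicing; total 2. Next closest is /ʒ/ at distance 3.

ʃ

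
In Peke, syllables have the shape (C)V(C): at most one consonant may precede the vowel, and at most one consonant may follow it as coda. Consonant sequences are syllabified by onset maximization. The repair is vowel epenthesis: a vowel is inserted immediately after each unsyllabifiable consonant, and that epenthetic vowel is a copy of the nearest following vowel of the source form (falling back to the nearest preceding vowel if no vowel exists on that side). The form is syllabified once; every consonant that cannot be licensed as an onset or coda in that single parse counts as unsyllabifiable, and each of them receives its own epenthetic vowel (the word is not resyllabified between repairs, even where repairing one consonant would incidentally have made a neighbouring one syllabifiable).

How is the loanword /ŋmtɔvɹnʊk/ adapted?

Syllabifying with onset maximization leaves /ŋ/, /m/, /ɹ/ stranded (at most one coda consonant is licensed; onsets are limited to one consonant).
Inserting the epenthetic vowel yields /ŋ/ → /ŋɔ/, /m/ → /mɔ/, /ɹ/ → /ɹʊ/.

ŋɔmɔtɔvɹʊnʊk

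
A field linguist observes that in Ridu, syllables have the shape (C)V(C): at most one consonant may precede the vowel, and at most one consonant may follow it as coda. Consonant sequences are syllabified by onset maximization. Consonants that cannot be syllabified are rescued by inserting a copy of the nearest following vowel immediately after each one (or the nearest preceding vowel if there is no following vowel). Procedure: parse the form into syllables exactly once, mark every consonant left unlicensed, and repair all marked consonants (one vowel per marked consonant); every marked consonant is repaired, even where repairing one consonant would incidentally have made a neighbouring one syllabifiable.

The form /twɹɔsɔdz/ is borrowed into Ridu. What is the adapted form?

The consonants /t/, /w/, /z/ cannot be parsed into a legal (C)V(C) syllable (at most one coda consonant is licensed; onsets are limited to one consonant).
Each unlicensed consonant becomes the onset of a new syllable: /t/ → /tɔ/, /w/ → /wɔ/, /z/ → /zɔ/.

tɔwɔɹɔsɔdzɔ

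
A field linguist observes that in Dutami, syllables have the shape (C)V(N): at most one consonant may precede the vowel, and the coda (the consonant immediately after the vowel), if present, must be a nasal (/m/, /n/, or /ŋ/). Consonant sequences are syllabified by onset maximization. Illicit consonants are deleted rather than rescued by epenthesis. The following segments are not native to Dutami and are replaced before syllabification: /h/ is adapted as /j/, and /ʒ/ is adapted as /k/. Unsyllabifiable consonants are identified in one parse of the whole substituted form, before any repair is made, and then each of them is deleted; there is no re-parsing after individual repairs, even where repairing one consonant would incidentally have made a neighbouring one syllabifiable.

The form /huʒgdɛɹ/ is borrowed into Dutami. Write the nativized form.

judɛ

Substitution: /h/ → /j/, /ʒ/ → /k/, giving /jukgdɛɹ/.
The consonants /k/, /g/, /ɹ/ cannot be parsed into a legal (C)V(N) syllable (only a nasal (/m/, /n/, or /ŋ/) is licensed in coda position; onsets are limited to one consonant).
Deletion applies to /k/, /g/, /ɹ/.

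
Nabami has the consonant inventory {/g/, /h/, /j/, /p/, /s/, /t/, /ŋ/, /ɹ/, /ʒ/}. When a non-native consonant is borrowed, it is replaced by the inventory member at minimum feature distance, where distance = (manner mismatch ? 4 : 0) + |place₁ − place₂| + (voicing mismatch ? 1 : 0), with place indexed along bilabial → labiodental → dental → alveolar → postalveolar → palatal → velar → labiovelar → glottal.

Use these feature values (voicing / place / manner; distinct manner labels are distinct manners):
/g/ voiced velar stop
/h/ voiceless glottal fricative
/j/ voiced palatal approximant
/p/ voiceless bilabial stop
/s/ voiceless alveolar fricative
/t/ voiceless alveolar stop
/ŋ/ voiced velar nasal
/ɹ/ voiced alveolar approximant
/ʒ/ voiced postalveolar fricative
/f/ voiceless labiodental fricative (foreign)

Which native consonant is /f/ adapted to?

/s/ is closest: same manner (fricative), place distance 2 (labiodental→alveolar), same voicing; total 2. Next closest is /ʒ/ at distance 4.

s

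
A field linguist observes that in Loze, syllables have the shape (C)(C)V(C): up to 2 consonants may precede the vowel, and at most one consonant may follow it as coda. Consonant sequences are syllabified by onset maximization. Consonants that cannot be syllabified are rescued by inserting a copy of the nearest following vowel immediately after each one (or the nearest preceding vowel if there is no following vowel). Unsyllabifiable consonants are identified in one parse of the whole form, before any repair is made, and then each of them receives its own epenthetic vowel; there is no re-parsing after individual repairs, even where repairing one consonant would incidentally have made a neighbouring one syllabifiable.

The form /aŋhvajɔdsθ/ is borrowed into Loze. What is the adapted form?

The consonants /s/, /θ/ cannot be parsed into a legal (C)(C)V(C) syllable (at most one coda consonant is licensed; onsets may contain at most 2 consonants).
Epenthesis after each stranded consonant: /s/ → /sɔ/, /θ/ → /θɔ/.

aŋhvajɔdsɔθɔ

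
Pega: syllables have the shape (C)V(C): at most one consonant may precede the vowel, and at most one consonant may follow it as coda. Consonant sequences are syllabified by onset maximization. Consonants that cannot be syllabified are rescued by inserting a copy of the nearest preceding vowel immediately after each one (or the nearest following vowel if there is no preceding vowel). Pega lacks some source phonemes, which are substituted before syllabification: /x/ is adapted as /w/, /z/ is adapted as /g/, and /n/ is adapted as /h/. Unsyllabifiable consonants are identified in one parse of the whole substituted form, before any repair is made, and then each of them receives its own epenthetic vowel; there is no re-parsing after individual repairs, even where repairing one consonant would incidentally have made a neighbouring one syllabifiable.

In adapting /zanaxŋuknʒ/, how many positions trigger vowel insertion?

2

After substitution the input is /gahawŋukhʒ/.
The unsyllabifiable consonants are /h/, /ʒ/; each receives one epenthetic vowel.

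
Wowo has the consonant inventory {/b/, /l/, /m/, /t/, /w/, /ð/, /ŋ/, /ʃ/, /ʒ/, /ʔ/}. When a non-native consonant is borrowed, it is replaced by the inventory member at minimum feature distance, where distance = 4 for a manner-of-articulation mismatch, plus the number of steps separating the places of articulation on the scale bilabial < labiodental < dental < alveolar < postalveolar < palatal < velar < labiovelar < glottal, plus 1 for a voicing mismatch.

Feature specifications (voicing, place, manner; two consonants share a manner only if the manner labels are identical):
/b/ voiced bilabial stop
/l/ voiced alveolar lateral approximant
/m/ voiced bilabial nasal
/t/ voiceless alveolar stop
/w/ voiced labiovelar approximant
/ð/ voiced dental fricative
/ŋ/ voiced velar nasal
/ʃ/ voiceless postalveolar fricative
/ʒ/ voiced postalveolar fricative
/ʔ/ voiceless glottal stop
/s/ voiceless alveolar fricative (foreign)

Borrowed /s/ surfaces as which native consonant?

/ʃ/ is closest: same manner (fricative), place distance 1 (alveolar→postalveolar), same voicing; total 1. Next closest is /ð/ at distance 2.

ʃ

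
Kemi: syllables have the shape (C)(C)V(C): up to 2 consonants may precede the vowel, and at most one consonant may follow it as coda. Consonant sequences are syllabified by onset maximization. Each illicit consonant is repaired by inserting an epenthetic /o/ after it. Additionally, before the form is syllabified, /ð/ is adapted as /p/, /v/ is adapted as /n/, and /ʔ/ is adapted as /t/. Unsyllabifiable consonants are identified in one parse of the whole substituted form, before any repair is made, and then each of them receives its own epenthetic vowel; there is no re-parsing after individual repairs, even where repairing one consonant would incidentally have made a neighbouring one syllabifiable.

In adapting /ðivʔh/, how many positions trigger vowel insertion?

After substitution the input is /pinth/.
The unsyllabifiable consonants are /t/, /h/; each receives one epenthetic vowel.

2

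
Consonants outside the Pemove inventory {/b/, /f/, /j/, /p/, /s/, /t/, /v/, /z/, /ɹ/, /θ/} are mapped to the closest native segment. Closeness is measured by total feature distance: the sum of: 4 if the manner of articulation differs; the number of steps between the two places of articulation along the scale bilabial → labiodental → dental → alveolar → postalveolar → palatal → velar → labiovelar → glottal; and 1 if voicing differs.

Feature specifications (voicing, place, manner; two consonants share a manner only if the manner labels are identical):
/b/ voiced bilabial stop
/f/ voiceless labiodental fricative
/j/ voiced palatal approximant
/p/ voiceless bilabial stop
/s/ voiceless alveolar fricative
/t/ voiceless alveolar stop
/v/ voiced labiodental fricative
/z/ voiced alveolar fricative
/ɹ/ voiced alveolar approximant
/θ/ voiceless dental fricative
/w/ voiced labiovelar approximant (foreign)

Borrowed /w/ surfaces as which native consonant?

/j/ is closest: same manner (approximant), place distance 2 (labiovelar→palatal), same voicing; total 2. Next closest is /ɹ/ at distance 4.

j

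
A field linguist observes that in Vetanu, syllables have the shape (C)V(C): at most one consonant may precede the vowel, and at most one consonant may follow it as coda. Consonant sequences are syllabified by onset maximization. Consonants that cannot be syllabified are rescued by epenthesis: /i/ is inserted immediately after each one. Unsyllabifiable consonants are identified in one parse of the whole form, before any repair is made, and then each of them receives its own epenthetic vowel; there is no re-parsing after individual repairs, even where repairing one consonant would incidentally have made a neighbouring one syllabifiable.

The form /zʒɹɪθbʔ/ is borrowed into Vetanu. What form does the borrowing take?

The consonants /z/, /ʒ/, /b/, /ʔ/ cannot be parsed into a legal (C)V(C) syllable (at most one coda consonant is licensed; onsets are limited to one consonant).
Inserting the epenthetic vowel yields /z/ → /zi/, /ʒ/ → /ʒi/, /b/ → /bi/, /ʔ/ → /ʔi/.

ziʒiɹɪθbiʔi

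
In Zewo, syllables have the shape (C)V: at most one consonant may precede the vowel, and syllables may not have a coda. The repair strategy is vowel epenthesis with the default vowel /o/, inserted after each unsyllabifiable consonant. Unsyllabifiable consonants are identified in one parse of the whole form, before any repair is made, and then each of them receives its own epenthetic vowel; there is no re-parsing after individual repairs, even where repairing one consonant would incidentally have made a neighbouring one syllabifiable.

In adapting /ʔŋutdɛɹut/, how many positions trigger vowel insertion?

3

The unsyllabifiable consonants are /ʔ/, /t/, /t/; each receives one epenthetic vowel.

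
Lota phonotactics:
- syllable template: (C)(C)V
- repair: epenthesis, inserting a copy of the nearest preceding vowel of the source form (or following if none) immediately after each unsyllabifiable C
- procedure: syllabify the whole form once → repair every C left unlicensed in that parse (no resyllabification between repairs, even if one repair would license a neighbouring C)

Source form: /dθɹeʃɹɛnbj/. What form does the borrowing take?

The consonants /d/, /n/, /b/, /j/ cannot be parsed into a legal (C)(C)V syllable (no codas are permitted; onsets may contain at most 2 consonants).
Epenthesis after each stranded consonant: /d/ → /de/, /n/ → /nɛ/, /b/ → /bɛ/, /j/ → /jɛ/.

deθɹeʃɹɛnɛbɛjɛ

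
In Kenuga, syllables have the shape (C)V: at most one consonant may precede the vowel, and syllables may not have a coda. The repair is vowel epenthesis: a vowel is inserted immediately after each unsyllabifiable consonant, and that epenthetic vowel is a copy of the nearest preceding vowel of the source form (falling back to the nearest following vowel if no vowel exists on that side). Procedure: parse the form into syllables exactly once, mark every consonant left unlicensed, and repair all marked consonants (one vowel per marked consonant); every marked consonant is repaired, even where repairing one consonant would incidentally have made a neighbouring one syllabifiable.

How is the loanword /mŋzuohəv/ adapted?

Syllabifying with onset maximization leaves /m/, /ŋ/, /v/ stranded (no codas are permitted; onsets are limited to one consonant).
Inserting the epenthetic vowel yields /m/ → /mu/, /ŋ/ → /ŋu/, /v/ → /və/.

muŋuzuohəvə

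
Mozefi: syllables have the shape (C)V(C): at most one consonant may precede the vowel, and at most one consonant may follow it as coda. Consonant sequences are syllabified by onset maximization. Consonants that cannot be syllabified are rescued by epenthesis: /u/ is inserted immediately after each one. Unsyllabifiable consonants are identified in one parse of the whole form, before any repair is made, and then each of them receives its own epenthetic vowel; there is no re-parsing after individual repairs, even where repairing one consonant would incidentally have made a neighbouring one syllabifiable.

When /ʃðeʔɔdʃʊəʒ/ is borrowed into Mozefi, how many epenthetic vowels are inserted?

The unsyllabifiable consonants are /ʃ/; each receives one epenthetic vowel.

1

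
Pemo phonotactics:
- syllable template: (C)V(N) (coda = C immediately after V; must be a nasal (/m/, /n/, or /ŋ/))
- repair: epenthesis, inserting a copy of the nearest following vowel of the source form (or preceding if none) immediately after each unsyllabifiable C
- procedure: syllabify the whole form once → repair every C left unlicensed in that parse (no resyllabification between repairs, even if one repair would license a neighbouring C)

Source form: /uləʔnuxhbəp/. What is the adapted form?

Under (C)V(N), the unsyllabifiable consonants are /ʔ/, /x/, /h/, /p/ (only a nasal (/m/, /n/, or /ŋ/) is licensed in coda position; onsets are limited to one consonant).
Each unlicensed consonant becomes the onset of a new syllable: /ʔ/ → /ʔu/, /x/ → /xə/, /h/ → /hə/, /p/ → /pə/.

uləʔunuxəhəbəpə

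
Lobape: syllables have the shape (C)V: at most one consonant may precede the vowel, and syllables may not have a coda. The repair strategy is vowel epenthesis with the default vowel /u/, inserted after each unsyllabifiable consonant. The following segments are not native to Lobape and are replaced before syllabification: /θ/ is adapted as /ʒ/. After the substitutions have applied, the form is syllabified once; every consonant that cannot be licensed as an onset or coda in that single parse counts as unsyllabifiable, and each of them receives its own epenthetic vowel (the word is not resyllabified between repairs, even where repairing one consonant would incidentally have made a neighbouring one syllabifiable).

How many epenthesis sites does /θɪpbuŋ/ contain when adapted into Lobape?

After substitution the input is /ʒɪpbuŋ/.
The unsyllabifiable consonants are /p/, /ŋ/; each receives one epenthetic vowel.

2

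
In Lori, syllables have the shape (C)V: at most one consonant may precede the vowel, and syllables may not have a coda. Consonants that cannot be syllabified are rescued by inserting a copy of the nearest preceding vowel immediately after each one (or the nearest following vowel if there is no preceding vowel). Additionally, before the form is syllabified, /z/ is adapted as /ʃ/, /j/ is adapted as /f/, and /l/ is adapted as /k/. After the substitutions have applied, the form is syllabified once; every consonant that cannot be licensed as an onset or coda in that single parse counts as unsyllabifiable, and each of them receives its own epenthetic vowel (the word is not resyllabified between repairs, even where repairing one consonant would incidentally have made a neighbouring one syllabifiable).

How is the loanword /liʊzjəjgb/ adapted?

Substitution: /l/ → /k/, /z/ → /ʃ/, /j/ → /f/, giving /kiʊʃfəfgb/.
Syllabifying with onset maximization leaves /ʃ/, /f/, /g/, /b/ stranded (no codas are permitted; onsets are limited to one consonant).
Each unlicensed consonant becomes the onset of a new syllable: /ʃ/ → /ʃʊ/, /f/ → /fə/, /g/ → /gə/, /b/ → /bə/.

kiʊʃʊfəfəgəbə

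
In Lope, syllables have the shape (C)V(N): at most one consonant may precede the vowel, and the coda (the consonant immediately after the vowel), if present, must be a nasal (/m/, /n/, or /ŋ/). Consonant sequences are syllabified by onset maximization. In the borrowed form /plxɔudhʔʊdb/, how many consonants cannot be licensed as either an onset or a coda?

6

The consonants /p/, /l/, /d/, /h/, /d/, /b/ cannot be parsed into a legal (C)V(N) syllable (only a nasal (/m/, /n/, or /ŋ/) is licensed in coda position; onsets are limited to one consonant).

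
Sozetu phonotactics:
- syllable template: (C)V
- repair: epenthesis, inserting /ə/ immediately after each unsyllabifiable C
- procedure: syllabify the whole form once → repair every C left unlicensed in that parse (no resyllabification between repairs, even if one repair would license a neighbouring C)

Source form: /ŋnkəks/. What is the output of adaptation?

ŋənəkəkəsə

The consonants /ŋ/, /n/, /k/, /s/ cannot be parsed into a legal (C)V syllable (no codas are permitted; onsets are limited to one consonant).
Each unlicensed consonant becomes the onset of a new syllable: /ŋ/ → /ŋə/, /n/ → /nə/, /k/ → /kə/, /s/ → /sə/.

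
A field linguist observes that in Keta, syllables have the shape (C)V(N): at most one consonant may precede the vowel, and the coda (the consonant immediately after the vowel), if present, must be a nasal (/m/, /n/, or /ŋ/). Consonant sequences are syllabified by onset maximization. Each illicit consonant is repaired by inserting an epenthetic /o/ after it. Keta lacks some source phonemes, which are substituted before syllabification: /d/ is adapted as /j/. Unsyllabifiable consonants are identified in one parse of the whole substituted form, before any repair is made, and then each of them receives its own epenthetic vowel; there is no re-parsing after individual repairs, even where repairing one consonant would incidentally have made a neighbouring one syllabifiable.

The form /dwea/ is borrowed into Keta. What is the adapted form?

Substitution: /d/ → /j/, giving /jwea/.
The consonants /j/ cannot be parsed into a legal (C)V(N) syllable (only a nasal (/m/, /n/, or /ŋ/) is licensed in coda position; onsets are limited to one consonant).
Inserting the epenthetic vowel yields /j/ → /jo/.

jowea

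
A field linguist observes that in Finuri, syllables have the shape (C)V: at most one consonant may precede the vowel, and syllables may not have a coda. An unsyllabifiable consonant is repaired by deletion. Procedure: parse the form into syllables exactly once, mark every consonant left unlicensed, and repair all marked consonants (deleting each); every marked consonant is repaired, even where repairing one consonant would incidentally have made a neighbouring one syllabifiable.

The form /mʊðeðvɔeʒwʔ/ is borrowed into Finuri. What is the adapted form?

mʊðevɔe

Syllabifying with onset maximization leaves /ð/, /ʒ/, /w/, /ʔ/ stranded (no codas are permitted; onsets are limited to one consonant).
Each unlicensed consonant is deleted: /ð/, /ʒ/, /w/, /ʔ/.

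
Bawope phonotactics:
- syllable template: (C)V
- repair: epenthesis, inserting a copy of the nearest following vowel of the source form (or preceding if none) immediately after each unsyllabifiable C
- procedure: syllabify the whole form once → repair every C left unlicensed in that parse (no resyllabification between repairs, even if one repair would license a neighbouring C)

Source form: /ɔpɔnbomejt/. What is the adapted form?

The consonants /n/, /j/, /t/ cannot be parsed into a legal (C)V syllable (no codas are permitted; onsets are limited to one consonant).
Each unlicensed consonant becomes the onset of a new syllable: /n/ → /no/, /j/ → /je/, /t/ → /te/.

ɔpɔnobomejete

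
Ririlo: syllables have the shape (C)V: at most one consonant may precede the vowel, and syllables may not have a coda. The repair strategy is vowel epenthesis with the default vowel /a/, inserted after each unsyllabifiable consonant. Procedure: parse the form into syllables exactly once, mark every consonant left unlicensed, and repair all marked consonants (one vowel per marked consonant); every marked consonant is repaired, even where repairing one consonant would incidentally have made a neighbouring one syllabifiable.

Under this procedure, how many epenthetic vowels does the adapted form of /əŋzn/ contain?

The unsyllabifiable consonants are /ŋ/, /z/, /n/; each receives one epenthetic vowel.

3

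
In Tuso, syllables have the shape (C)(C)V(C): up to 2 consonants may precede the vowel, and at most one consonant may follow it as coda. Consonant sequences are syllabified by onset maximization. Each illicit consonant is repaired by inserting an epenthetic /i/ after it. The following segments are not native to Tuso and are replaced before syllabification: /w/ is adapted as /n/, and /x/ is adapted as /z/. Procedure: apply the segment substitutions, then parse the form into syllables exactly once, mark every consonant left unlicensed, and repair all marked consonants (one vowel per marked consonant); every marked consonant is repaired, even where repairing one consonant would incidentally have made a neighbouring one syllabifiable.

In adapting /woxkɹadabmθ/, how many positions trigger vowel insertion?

2

After substitution the input is /nozkɹadabmθ/.
The unsyllabifiable consonants are /m/, /θ/; each receives one epenthetic vowel.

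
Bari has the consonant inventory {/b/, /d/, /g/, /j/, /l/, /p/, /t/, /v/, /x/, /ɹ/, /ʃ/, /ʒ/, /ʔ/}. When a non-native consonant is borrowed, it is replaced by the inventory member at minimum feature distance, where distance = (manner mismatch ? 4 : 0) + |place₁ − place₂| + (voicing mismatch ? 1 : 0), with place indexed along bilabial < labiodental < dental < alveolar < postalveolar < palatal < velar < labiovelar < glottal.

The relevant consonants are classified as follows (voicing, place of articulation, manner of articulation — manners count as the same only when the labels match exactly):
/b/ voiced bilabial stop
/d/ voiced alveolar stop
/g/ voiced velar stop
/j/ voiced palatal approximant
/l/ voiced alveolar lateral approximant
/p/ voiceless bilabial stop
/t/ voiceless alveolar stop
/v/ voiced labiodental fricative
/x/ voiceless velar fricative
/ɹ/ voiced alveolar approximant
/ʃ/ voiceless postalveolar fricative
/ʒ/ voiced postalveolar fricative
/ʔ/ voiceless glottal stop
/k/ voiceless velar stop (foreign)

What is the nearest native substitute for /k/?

/g/ is closest: same manner (stop), place distance 0 (velar→velar), voicing differs (+1); total 1. Next closest is /ʔ/ at distance 2.

g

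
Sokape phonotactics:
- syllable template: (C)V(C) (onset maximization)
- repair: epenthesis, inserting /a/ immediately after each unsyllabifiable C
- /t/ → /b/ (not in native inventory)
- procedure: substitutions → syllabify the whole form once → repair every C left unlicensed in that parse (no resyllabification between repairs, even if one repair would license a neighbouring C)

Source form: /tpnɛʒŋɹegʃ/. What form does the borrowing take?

bapanɛʒŋaɹegʃa

Substitution: /t/ → /b/, giving /bpnɛʒŋɹegʃ/.
The consonants /b/, /p/, /ŋ/, /ʃ/ cannot be parsed into a legal (C)V(C) syllable (at most one coda consonant is licensed; onsets are limited to one consonant).
Epenthesis after each stranded consonant: /b/ → /ba/, /p/ → /pa/, /ŋ/ → /ŋa/, /ʃ/ → /ʃa/.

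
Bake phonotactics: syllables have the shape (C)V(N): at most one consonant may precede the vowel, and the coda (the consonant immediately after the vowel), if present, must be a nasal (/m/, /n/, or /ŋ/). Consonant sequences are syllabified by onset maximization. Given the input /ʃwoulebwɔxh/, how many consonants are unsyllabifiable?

Under (C)V(N), the unsyllabifiable consonants are /ʃ/, /b/, /x/, /h/ (only a nasal (/m/, /n/, or /ŋ/) is licensed in coda position; onsets are limited to one consonant).

4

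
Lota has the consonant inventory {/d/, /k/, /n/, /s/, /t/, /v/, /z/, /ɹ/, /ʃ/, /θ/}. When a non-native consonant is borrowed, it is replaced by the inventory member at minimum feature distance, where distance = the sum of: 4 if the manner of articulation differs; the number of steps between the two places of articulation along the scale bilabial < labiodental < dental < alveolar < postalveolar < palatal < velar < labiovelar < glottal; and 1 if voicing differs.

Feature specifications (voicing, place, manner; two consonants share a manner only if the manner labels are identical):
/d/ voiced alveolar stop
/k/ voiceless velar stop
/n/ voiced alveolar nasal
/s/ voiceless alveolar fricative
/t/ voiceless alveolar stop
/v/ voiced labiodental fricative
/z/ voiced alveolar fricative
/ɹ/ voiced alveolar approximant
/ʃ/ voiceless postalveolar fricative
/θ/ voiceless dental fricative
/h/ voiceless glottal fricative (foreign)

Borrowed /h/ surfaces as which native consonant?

ʃ

/ʃ/ is closest: same manner (fricative), place distance 4 (glottal→postalveolar), same voicing; total 4. Next closest is /s/ at distance 5.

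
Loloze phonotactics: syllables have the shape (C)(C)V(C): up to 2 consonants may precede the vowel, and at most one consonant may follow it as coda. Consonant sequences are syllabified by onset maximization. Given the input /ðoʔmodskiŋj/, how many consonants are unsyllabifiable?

1

The consonants /j/ cannot be parsed into a legal (C)(C)V(C) syllable (at most one coda consonant is licensed; onsets may contain at most 2 consonants).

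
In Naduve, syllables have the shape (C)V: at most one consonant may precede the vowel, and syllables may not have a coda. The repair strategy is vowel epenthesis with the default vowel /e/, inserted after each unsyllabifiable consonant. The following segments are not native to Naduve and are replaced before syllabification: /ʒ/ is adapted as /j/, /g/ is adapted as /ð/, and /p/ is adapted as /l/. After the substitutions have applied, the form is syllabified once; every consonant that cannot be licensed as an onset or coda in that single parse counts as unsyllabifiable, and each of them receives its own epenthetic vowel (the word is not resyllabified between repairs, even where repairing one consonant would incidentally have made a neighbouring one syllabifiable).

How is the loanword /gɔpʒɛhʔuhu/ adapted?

ðɔlejɛheʔuhu

Substitution: /g/ → /ð/, /p/ → /l/, /ʒ/ → /j/, giving /ðɔljɛhʔuhu/.
Syllabifying with onset maximization leaves /l/, /h/ stranded (no codas are permitted; onsets are limited to one consonant).
Epenthesis after each stranded consonant: /l/ → /le/, /h/ → /he/.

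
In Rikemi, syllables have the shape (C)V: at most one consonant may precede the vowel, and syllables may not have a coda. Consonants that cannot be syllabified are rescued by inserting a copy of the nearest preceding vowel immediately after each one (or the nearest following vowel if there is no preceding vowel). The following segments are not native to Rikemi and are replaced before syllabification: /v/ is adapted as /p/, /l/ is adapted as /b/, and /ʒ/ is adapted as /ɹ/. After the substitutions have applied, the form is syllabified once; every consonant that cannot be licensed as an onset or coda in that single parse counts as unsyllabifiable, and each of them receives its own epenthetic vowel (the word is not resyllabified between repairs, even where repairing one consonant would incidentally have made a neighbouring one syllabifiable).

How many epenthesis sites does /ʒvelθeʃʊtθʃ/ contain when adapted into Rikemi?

5

After substitution the input is /ɹpebθeʃʊtθʃ/.
The unsyllabifiable consonants are /ɹ/, /b/, /t/, /θ/, /ʃ/; each receives one epenthetic vowel.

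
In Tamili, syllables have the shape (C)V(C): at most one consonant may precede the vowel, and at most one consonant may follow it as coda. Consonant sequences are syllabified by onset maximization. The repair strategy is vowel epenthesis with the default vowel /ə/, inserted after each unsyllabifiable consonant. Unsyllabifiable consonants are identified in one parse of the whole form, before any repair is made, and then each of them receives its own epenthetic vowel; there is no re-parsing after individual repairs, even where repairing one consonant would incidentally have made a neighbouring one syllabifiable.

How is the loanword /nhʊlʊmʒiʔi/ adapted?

nəhʊlʊmʒiʔi

Syllabifying with onset maximization leaves /n/ stranded (at most one coda consonant is licensed; onsets are limited to one consonant).
Epenthesis after each stranded consonant: /n/ → /nə/.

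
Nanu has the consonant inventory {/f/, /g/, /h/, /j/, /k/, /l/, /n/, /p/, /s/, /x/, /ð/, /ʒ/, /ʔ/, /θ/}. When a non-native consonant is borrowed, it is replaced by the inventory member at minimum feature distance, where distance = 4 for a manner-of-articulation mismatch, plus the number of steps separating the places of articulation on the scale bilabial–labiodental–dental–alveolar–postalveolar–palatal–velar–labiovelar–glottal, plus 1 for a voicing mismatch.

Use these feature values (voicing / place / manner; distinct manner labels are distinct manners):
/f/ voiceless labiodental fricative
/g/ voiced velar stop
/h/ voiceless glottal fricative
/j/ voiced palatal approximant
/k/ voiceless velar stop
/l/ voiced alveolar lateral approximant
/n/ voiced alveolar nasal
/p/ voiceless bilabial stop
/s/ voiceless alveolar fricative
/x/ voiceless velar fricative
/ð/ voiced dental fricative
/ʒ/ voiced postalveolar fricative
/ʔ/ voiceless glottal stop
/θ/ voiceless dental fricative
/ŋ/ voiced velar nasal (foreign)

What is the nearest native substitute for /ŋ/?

n

/n/ is closest: same manner (nasal), place distance 3 (velar→alveolar), same voicing; total 3. Next closest is /g/ at distance 4.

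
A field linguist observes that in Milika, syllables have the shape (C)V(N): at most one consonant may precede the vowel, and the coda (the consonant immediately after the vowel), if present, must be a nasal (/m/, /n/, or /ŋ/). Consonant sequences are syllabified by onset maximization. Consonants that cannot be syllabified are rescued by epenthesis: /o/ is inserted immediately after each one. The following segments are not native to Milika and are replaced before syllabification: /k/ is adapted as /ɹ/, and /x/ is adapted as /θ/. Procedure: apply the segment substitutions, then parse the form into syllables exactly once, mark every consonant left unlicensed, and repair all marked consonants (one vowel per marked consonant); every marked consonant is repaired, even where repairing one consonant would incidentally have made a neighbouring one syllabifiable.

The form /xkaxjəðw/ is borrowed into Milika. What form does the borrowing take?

θoɹaθojəðowo

Substitution: /x/ → /θ/, /k/ → /ɹ/, giving /θɹaθjəðw/.
Syllabifying with onset maximization leaves /θ/, /θ/, /ð/, /w/ stranded (only a nasal (/m/, /n/, or /ŋ/) is licensed in coda position; onsets are limited to one consonant).
Each unlicensed consonant becomes the onset of a new syllable: /θ/ → /θo/, /θ/ → /θo/, /ð/ → /ðo/, /w/ → /wo/.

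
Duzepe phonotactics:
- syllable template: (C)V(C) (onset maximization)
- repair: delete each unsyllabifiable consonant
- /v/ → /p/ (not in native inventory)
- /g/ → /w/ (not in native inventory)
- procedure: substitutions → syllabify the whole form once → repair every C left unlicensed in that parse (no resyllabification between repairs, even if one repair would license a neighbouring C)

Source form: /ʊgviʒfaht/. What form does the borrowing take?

ʊwpiʒfah

Substitution: /g/ → /w/, /v/ → /p/, giving /ʊwpiʒfaht/.
Syllabifying with onset maximization leaves /t/ stranded (at most one coda consonant is licensed; onsets are limited to one consonant).
Deleting the stranded consonants removes /t/.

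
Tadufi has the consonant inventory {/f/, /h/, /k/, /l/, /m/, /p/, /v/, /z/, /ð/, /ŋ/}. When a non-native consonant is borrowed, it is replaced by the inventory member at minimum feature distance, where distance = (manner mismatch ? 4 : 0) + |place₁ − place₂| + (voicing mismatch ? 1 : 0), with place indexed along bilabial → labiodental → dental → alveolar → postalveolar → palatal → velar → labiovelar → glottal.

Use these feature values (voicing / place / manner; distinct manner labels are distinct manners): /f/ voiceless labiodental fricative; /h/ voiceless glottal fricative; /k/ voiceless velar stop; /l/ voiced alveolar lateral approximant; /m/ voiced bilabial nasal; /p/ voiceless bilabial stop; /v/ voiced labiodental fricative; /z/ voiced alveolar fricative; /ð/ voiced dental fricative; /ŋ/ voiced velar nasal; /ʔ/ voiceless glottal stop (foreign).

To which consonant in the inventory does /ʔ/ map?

k

/k/ is closest: same manner (stop), place distance 2 (glottal→velar), same voicing; total 2. Next closest is /h/ at distance 4.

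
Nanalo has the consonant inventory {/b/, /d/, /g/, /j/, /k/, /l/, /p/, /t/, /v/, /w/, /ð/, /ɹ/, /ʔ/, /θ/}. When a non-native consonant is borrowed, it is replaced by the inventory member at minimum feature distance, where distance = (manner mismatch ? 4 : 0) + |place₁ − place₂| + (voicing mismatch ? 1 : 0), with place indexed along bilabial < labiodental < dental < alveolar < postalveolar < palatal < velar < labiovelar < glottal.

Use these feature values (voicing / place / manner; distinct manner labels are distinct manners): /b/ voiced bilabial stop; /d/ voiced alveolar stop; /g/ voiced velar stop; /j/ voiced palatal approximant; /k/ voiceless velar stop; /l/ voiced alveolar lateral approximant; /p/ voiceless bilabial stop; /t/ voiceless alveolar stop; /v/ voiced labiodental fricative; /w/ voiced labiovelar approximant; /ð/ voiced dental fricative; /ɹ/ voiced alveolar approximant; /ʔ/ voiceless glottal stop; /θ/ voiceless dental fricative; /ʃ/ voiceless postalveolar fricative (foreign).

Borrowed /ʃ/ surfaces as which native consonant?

/θ/ is closest: same manner (fricative), place distance 2 (postalveolar→dental), same voicing; total 2. Next closest is /ð/ at distance 3.

θ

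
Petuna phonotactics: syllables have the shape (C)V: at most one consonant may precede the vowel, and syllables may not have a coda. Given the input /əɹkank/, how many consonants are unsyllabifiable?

3

Syllabifying with onset maximization leaves /ɹ/, /n/, /k/ stranded (no codas are permitted; onsets are limited to one consonant).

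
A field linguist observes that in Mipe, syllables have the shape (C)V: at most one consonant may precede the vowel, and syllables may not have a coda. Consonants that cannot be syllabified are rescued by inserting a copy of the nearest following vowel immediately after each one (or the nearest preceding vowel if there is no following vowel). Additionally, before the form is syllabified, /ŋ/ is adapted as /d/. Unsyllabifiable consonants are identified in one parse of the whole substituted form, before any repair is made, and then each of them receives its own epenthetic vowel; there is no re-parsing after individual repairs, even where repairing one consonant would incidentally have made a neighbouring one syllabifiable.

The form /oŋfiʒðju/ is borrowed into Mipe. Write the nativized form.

odifiʒuðuju

Substitution: /ŋ/ → /d/, giving /odfiʒðju/.
Under (C)V, the unsyllabifiable consonants are /d/, /ʒ/, /ð/ (no codas are permitted; onsets are limited to one consonant).
Each unlicensed consonant becomes the onset of a new syllable: /d/ → /di/, /ʒ/ → /ʒu/, /ð/ → /ðu/.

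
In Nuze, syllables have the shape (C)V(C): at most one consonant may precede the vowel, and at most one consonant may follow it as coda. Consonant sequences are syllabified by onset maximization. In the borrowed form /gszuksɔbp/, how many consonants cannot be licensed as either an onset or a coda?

Syllabifying with onset maximization leaves /g/, /s/, /p/ stranded (at most one coda consonant is licensed; onsets are limited to one consonant).

3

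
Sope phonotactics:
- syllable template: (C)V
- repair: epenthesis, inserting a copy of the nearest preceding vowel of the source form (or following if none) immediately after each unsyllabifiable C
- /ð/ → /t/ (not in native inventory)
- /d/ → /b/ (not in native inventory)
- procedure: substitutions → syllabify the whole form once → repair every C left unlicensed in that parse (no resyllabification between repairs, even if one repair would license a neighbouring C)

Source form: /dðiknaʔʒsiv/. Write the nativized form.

Substitution: /d/ → /b/, /ð/ → /t/, giving /btiknaʔʒsiv/.
Syllabifying with onset maximization leaves /b/, /k/, /ʔ/, /ʒ/, /v/ stranded (no codas are permitted; onsets are limited to one consonant).
Inserting the epenthetic vowel yields /b/ → /bi/, /k/ → /ki/, /ʔ/ → /ʔa/, /ʒ/ → /ʒa/, /v/ → /vi/.

bitikinaʔaʒasivi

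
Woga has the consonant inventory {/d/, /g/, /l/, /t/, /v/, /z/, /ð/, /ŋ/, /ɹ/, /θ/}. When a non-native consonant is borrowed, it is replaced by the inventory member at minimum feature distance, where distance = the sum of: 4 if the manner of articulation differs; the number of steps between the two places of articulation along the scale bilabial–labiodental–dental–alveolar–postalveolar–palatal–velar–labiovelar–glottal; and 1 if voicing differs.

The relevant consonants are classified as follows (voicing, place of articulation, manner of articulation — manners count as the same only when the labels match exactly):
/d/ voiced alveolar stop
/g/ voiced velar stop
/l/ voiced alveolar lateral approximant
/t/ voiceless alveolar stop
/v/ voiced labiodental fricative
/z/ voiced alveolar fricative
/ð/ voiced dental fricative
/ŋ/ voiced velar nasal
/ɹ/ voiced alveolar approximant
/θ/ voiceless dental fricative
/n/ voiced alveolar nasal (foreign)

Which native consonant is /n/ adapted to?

/ŋ/ is closest: same manner (nasal), place distance 3 (alveolar→velar), same voicing; total 3. Next closest is /d/ at distance 4.

ŋ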